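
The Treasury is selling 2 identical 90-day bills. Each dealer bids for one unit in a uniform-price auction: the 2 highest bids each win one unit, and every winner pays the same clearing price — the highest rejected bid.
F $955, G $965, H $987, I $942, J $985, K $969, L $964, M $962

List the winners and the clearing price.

H, J; each pays $969

Bids ranked high→low: 987 (H), 985 (J), 969 (K), 965 (G), …
The 2 highest are H, J.
Clearing price = highest rejected bid = $969.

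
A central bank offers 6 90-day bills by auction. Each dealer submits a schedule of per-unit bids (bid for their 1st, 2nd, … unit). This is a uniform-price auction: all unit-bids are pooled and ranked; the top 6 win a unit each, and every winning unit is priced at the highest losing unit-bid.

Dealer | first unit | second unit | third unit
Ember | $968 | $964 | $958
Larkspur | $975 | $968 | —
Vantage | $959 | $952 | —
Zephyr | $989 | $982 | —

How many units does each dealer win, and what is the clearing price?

Ember 2, Larkspur 2, Zephyr 2; clearing price $959

Pooled unit-bids ranked (top 6): 989 (Zephyr-1), 982 (Zephyr-2), 975 (Larkspur-1), 968 (Ember-1), 968 (Larkspur-2), 964 (Ember-2)
The (k+1)-th unit-bid is $959.
Allocation: Ember 2, Larkspur 2, Zephyr 2.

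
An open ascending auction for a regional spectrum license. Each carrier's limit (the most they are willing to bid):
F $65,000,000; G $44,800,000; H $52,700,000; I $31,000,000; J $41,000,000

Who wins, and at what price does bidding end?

Rule: the price rises until one bidder remains; the winner pays the price at which the last rival dropped out.
Sorting limits: 65,000,000 (F) > 52,700,000 (H) > 44,800,000 (G) > 41,000,000 (J) > 31,000,000 (I)
H is the last rival to drop out, at $52,700,000; F remains and wins at that price.

F wins at $52,700,000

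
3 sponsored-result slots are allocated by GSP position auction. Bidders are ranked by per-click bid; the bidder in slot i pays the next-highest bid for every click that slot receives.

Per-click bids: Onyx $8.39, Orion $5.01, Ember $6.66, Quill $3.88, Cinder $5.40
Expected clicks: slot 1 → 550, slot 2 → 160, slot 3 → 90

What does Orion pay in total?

Sorting advertisers: $8.39 (Onyx) > $6.66 (Ember) > $5.40 (Cinder) > $5.01 (Orion) > …
Orion ranks below slot 3 → no slot, pays nothing.

Orion pays $0.00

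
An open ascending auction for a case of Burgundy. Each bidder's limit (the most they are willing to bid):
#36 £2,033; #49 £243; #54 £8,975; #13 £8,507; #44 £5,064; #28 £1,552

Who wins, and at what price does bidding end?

Limits in order: 8,975 (#54) > 8,507 (#13) > 5,064 (#44) > 2,033 (#36) > 1,552 (#28) > 243 (#49)
#13 is the last rival to drop out, at £8,507; #54 remains and wins at that price.

#54 wins at £8,507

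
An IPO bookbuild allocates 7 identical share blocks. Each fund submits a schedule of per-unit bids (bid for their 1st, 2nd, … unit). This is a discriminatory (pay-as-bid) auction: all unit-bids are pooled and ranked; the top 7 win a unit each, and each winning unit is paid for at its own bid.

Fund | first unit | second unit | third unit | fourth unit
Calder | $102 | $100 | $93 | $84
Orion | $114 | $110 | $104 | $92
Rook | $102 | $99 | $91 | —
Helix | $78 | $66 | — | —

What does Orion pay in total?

Pooled unit-bids ranked (top 7): 114 (Orion-1), 110 (Orion-2), 104 (Orion-3), 102 (Calder-1), 102 (Rook-1), 100 (Calder-2), 99 (Rook-2)
Next rejected bid: $93 (not a price — pay-as-bid).
Orion's winning unit-bids: 114 + 110 + 104 = $328.

Orion pays $328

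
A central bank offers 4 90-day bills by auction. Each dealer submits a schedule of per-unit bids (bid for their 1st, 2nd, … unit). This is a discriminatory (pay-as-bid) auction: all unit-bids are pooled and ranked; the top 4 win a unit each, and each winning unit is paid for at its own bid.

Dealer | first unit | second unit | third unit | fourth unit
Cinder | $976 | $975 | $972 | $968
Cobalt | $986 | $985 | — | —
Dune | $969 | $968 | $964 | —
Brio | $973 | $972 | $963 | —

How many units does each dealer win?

Pooled unit-bids ranked (top 4): 986 (Cobalt-1), 985 (Cobalt-2), 976 (Cinder-1), 975 (Cinder-2)
Next rejected bid: $973 (not a price — pay-as-bid).
Allocation: Cinder 2, Cobalt 2.

Cinder 2, Cobalt 2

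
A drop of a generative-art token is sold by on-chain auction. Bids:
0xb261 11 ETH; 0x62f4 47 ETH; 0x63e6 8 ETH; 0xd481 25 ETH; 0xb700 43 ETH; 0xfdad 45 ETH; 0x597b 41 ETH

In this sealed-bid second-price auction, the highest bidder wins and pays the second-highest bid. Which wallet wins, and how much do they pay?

0x62f4 pays 45 ETH

Sorting bids: 47 (0x62f4) > 45 (0xfdad) > 43 (0xb700) > 41 (0x597b) > 25 (0xd481) > 11 (0xb261) > …
Second-price: 0x62f4 pays 0xfdad's bid of 45 ETH.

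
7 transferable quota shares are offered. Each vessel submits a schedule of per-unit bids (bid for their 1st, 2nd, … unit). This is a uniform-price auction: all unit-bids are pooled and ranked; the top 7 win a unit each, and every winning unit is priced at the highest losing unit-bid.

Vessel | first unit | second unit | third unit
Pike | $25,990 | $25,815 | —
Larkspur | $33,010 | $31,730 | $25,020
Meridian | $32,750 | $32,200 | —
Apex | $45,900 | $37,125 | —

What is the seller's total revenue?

All unit-bids, highest first — top 7: 45,900 (Apex-1), 37,125 (Apex-2), 33,010 (Larkspur-1), 32,750 (Meridian-1), 32,200 (Meridian-2), 31,730 (Larkspur-2), 25,990 (Pike-1)
The (k+1)-th unit-bid is $25,815.
Allocation: Apex 2, Larkspur 2, Meridian 2, Pike 1. Every unit priced at $25,815.
Revenue = 7 × 25,815 = $180,705.

Total revenue: $180,705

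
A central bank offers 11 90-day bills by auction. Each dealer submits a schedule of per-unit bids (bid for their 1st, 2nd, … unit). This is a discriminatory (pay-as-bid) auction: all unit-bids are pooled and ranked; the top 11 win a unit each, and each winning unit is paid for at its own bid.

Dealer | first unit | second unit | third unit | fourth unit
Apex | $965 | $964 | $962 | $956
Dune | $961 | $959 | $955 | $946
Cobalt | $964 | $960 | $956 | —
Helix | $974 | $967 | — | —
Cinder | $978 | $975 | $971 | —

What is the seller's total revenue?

Pooled unit-bids ranked (top 11): 978 (Cinder-1), 975 (Cinder-2), 974 (Helix-1), 971 (Cinder-3), 967 (Helix-2), 965 (Apex-1), 964 (Apex-2), 964 (Cobalt-1), 962 (Apex-3), 961 (Dune-1), 960 (Cobalt-2)
Next rejected bid: $959 (not a price — pay-as-bid).
Each winning unit pays its own bid.
Revenue = 978 + 975 + 974 + 971 + 967 + 965 + 964 + 964 + 962 + 961 + 960 = $10,641.

Total revenue: $10,641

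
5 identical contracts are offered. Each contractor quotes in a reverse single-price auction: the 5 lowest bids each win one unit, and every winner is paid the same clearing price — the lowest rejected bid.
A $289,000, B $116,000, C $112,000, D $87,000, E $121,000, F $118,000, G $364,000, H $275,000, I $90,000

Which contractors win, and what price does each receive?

D, I, C, B, F; each is paid $121,000

Sorting: 87,000 (D), 90,000 (I), 112,000 (C), 116,000 (B), 118,000 (F), 121,000 (E), 275,000 (H), …
Lowest 5: D, I, C, B, F.
First losing bid is E's $121,000, which sets the uniform price.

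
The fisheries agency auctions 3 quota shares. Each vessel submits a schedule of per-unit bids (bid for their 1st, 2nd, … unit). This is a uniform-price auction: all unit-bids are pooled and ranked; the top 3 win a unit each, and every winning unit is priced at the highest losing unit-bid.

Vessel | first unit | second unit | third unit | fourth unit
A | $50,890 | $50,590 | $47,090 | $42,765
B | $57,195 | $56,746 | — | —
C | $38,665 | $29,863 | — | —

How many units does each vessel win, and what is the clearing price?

A 1, B 2; clearing price $50,590

All unit-bids, highest first — top 3: 57,195 (B-1), 56,746 (B-2), 50,890 (A-1)
Highest rejected unit-bid = $50,590.
Allocation: A 1, B 2.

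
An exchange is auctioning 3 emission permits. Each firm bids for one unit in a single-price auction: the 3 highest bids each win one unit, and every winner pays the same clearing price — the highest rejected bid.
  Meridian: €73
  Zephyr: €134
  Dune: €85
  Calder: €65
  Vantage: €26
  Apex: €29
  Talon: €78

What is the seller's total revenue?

Ordering the bids: 134 (Zephyr), 85 (Dune), 78 (Talon), 73 (Meridian), 65 (Calder), …
The 3 highest are Zephyr, Dune, Talon.
Highest unsuccessful bid: €73 → clearing price.
Total revenue = 3 × €73 = €219.

Total revenue: €219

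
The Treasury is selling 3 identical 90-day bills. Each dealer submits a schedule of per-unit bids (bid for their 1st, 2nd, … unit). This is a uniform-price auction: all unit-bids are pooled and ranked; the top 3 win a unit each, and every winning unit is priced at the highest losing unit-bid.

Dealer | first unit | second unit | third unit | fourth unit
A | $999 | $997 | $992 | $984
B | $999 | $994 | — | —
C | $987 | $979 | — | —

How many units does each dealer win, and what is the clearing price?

Merging the schedules and taking the best 3: 999 (A-1), 999 (B-1), 997 (A-2)
Highest rejected unit-bid = $994.
Allocation: A 2, B 1.

A 2, B 1; clearing price $994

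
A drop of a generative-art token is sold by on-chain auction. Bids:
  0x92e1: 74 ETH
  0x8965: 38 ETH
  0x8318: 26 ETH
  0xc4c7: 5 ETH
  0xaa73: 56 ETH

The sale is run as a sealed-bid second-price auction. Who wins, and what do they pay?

0x92e1 pays 56 ETH

Sealed-bid second-price auction: the highest bidder wins and pays the second-highest bid.
Bids ranked: 74 (0x92e1) > 56 (0xaa73) > 38 (0x8965) > 26 (0x8318) > 5 (0xc4c7)
0x92e1 wins with the highest bid; price is set by the runner-up at 56 ETH.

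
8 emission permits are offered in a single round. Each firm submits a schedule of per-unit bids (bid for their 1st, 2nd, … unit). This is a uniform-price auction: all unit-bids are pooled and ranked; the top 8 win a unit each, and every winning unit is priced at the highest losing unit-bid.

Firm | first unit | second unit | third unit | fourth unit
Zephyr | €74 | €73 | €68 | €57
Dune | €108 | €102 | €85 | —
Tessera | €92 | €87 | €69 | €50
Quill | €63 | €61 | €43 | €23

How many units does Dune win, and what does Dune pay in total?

Dune: 3 units, pays €204

Pooled unit-bids ranked (top 8): 108 (Dune-1), 102 (Dune-2), 92 (Tessera-1), 87 (Tessera-2), 85 (Dune-3), 74 (Zephyr-1), 73 (Zephyr-2), 69 (Tessera-3)
First bid not allocated: €68.
Dune wins 3 unit(s) at €68 each.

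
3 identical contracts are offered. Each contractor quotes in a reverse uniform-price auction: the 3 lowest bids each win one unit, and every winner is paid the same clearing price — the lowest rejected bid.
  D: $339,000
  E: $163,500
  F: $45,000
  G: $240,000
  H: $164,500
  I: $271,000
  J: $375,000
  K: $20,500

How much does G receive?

Ordering the bids: 20,500 (K), 45,000 (F), 163,500 (E), 164,500 (H), 240,000 (G), …
Winners (3 units): K, F, E.
First losing bid is H's $164,500, which sets the uniform price.
G does not win → is paid $0.

G is paid $0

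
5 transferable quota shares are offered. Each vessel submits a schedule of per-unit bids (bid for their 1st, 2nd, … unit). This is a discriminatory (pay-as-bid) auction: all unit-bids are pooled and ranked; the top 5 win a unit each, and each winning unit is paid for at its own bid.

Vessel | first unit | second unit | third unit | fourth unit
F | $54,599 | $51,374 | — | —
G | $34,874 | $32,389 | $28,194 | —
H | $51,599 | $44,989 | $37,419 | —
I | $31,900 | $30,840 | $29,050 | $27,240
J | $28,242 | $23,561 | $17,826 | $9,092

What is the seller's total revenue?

All unit-bids, highest first — top 5: 54,599 (F-1), 51,599 (H-1), 51,374 (F-2), 44,989 (H-2), 37,419 (H-3)
Next rejected bid: $34,874 (not a price — pay-as-bid).
Each winning unit pays its own bid.
Revenue = 54,599 + 51,599 + 51,374 + 44,989 + 37,419 = $239,980.

Total revenue: $239,980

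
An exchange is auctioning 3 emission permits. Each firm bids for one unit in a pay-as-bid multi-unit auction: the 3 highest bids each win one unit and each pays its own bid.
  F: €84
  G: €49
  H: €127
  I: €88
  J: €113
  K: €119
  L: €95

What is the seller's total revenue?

Total revenue: €359

Bids ranked high→low: 127 (H), 119 (K), 113 (J), 95 (L), 88 (I), …
Winners (3 units): H, K, J.
Total revenue = 127 + 119 + 113 = €359.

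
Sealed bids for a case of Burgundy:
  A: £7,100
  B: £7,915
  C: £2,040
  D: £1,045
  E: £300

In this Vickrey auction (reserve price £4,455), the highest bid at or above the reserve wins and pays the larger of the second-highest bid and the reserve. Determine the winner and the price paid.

B pays £7,100

Bids ranked: 7,915 (B) > 7,100 (A) > 2,040 (C) > 1,045 (D) > 300 (E)
Highest eligible bid: B at £7,915.
max(second-highest £7,100, reserve £4,455) = £7,100; the reserve does not bind.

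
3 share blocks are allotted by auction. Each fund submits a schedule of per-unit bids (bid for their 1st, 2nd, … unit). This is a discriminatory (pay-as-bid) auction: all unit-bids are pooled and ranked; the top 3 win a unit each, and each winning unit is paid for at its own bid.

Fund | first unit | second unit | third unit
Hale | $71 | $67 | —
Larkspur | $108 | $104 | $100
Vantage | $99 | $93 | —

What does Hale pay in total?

Hale pays $0

Merging the schedules and taking the best 3: 108 (Larkspur-1), 104 (Larkspur-2), 100 (Larkspur-3)
Next rejected bid: $99 (not a price — pay-as-bid).
Hale wins no units.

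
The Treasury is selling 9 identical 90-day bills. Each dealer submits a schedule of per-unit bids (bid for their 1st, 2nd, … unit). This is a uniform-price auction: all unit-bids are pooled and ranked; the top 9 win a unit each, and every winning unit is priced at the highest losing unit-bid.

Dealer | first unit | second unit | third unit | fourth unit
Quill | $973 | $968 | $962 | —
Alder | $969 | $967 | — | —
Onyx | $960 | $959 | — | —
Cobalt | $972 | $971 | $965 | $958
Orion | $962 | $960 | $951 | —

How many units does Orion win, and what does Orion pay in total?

Orion: 1 unit, pays $960

Pooled unit-bids ranked (top 9): 973 (Quill-1), 972 (Cobalt-1), 971 (Cobalt-2), 969 (Alder-1), 968 (Quill-2), 967 (Alder-2), 965 (Cobalt-3), 962 (Quill-3), 962 (Orion-1)
Highest rejected unit-bid = $960.
Orion wins 1 unit(s) at $960 each.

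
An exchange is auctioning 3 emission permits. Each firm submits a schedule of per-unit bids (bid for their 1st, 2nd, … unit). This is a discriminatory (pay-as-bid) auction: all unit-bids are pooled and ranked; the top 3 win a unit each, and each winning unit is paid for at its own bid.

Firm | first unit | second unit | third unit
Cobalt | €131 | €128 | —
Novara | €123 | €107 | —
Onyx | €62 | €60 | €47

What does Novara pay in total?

Novara pays €123

All unit-bids, highest first — top 3: 131 (Cobalt-1), 128 (Cobalt-2), 123 (Novara-1)
Next rejected bid: €107 (not a price — pay-as-bid).
Novara's winning unit-bids: 123 = €123.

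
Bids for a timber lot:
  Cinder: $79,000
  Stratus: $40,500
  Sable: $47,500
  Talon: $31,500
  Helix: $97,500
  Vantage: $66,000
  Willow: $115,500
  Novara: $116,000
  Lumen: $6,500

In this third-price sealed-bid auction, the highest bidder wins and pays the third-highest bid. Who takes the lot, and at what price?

Bids in order: 116,000 (Novara) > 115,500 (Willow) > 97,500 (Helix) > 79,000 (Cinder) > 66,000 (Vantage) > 47,500 (Sable) > …
Novara wins; payment is bid #3 in the ranking = $97,500.

Novara pays $97,500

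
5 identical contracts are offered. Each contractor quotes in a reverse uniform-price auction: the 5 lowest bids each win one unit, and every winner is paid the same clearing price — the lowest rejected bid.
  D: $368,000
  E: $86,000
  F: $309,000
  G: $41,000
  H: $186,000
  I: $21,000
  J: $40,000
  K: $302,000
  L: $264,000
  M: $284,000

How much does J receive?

Sorting: 21,000 (I), 40,000 (J), 41,000 (G), 86,000 (E), 186,000 (H), 264,000 (L), 284,000 (M), …
The 5 lowest are I, J, G, E, H.
Clearing price = lowest rejected bid = $264,000.
J wins → is paid $264,000.

J is paid $264,000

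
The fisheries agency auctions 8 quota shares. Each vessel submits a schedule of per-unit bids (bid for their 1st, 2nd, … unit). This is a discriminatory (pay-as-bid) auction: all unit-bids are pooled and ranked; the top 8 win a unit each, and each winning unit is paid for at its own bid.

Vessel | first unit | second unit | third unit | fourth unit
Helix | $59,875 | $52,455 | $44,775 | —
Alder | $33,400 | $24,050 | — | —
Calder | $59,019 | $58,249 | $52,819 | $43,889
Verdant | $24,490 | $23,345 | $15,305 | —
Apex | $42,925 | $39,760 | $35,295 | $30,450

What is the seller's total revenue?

Total revenue: $414,006

Merging the schedules and taking the best 8: 59,875 (Helix-1), 59,019 (Calder-1), 58,249 (Calder-2), 52,819 (Calder-3), 52,455 (Helix-2), 44,775 (Helix-3), 43,889 (Calder-4), 42,925 (Apex-1)
Next rejected bid: $39,760 (not a price — pay-as-bid).
Each winning unit pays its own bid.
Revenue = 59,875 + 59,019 + 58,249 + 52,819 + 52,455 + 44,775 + 43,889 + 42,925 = $414,006.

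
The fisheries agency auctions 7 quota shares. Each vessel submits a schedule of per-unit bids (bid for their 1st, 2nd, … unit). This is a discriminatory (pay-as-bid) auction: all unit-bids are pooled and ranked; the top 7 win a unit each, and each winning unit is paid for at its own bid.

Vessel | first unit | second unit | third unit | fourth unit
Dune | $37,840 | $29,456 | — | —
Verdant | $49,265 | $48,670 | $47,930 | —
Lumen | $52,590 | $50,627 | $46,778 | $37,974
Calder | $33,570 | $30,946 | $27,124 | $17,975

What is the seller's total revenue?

Total revenue: $333,834

Pooled unit-bids ranked (top 7): 52,590 (Lumen-1), 50,627 (Lumen-2), 49,265 (Verdant-1), 48,670 (Verdant-2), 47,930 (Verdant-3), 46,778 (Lumen-3), 37,974 (Lumen-4)
Next rejected bid: $37,840 (not a price — pay-as-bid).
Each winning unit pays its own bid.
Revenue = 52,590 + 50,627 + 49,265 + 48,670 + 47,930 + 46,778 + 37,974 = $333,834.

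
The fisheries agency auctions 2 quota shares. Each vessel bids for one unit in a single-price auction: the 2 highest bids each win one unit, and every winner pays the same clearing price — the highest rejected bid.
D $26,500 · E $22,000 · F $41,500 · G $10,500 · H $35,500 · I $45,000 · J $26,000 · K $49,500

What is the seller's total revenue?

Total revenue: $83,000

Sorting: 49,500 (K), 45,000 (I), 41,500 (F), 35,500 (H), …
The 2 highest are K, I.
Clearing price = highest rejected bid = $41,500.
Total revenue = 2 × $41,500 = $83,000.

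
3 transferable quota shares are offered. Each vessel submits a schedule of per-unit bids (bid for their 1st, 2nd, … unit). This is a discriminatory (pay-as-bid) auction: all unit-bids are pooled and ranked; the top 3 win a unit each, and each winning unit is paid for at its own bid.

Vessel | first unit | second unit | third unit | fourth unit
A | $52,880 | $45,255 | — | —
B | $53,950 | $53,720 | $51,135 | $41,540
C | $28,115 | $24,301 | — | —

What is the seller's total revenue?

Total revenue: $160,550

All unit-bids, highest first — top 3: 53,950 (B-1), 53,720 (B-2), 52,880 (A-1)
Next rejected bid: $51,135 (not a price — pay-as-bid).
Each winning unit pays its own bid.
Revenue = 53,950 + 53,720 + 52,880 = $160,550.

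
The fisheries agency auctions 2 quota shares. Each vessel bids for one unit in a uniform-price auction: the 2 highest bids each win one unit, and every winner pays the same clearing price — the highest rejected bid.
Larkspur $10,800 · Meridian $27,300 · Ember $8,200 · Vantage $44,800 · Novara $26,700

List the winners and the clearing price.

Vantage, Meridian; each pays $26,700

Ordering the bids: 44,800 (Vantage), 27,300 (Meridian), 26,700 (Novara), 10,800 (Larkspur), …
The 2 highest are Vantage, Meridian.
Highest unsuccessful bid: $26,700 → clearing price.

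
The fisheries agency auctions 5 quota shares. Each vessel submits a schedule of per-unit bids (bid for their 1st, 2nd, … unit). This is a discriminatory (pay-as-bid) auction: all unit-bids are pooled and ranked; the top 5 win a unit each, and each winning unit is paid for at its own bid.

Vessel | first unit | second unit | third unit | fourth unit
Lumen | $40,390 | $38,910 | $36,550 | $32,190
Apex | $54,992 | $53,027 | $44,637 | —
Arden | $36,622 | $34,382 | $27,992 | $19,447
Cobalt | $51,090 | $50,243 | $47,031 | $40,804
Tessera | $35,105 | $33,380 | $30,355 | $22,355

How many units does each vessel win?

Pooled unit-bids ranked (top 5): 54,992 (Apex-1), 53,027 (Apex-2), 51,090 (Cobalt-1), 50,243 (Cobalt-2), 47,031 (Cobalt-3)
Next rejected bid: $44,637 (not a price — pay-as-bid).
Allocation: Apex 2, Cobalt 3.

Apex 2, Cobalt 3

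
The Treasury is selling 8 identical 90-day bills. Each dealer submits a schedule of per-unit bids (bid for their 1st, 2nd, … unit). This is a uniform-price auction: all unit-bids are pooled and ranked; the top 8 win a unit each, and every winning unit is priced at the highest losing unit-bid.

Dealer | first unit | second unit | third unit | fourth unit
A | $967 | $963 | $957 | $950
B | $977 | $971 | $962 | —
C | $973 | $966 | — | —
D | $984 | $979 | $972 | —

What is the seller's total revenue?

Merging the schedules and taking the best 8: 984 (D-1), 979 (D-2), 977 (B-1), 973 (C-1), 972 (D-3), 971 (B-2), 967 (A-1), 966 (C-2)
First bid not allocated: $963.
Allocation: A 1, B 2, C 2, D 3. Every unit priced at $963.
Revenue = 8 × 963 = $7,704.

Total revenue: $7,704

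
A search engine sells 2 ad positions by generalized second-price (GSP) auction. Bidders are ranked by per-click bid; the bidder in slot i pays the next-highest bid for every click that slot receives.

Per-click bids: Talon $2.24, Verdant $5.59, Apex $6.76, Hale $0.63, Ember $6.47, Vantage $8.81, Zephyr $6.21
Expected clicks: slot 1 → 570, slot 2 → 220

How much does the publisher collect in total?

Sorting advertisers: $8.81 (Vantage) > $6.76 (Apex) > $6.47 (Ember) > …
Slot 1: Vantage pays $6.76 × 570 = $3853.20
Slot 2: Apex pays $6.47 × 220 = $1423.40
Total = $5276.60

Total revenue: $5276.60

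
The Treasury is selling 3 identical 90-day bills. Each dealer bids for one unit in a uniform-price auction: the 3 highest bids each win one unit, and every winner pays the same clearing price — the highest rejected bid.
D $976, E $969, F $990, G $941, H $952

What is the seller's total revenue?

Bids ranked high→low: 990 (F), 976 (D), 969 (E), 952 (H), 941 (G)
The 3 highest are F, D, E.
Clearing price = highest rejected bid = $952.
Total revenue = 3 × $952 = $2,856.

Total revenue: $2,856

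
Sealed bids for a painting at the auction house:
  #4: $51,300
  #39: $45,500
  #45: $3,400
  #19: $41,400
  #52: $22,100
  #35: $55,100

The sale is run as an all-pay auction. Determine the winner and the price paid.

Bids in order: 55,100 (#35) > 51,300 (#4) > 45,500 (#39) > 41,400 (#19) > 22,100 (#52) > 3,400 (#45)
#35 wins with the top bid; all bids are sunk regardless.

#35 pays $55,100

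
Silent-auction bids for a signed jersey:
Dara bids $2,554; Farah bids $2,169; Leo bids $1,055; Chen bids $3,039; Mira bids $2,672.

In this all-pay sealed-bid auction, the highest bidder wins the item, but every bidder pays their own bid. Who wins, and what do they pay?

Rule: the highest bidder wins the item, but every bidder pays their own bid.
Sorting bids: 3,039 (Chen) > 2,672 (Mira) > 2,554 (Dara) > 2,169 (Farah) > 1,055 (Leo)
Chen wins with the top bid; all bids are sunk regardless.

Chen pays $3,039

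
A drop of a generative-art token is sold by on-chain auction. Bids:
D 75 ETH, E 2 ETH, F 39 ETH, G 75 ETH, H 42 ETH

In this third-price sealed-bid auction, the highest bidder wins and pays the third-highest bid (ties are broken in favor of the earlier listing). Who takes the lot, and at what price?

Bids ranked: 75 (D) > 75 (G) > 42 (H) > 39 (F) > 2 (E)
Tie at 75 ETH → D wins by tie-break.
D wins; payment is bid #3 in the ranking = 42 ETH.

D pays 42 ETH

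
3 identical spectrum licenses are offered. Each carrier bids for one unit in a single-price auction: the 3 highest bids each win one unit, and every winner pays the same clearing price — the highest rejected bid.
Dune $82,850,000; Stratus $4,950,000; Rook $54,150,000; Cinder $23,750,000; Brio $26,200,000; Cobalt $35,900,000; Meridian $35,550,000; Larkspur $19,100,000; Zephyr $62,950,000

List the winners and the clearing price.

Bids ranked high→low: 82,850,000 (Dune), 62,950,000 (Zephyr), 54,150,000 (Rook), 35,900,000 (Cobalt), 35,550,000 (Meridian), …
Top 3: Dune, Zephyr, Rook.
Highest unsuccessful bid: $35,900,000 → clearing price.

Dune, Zephyr, Rook; each pays $35,900,000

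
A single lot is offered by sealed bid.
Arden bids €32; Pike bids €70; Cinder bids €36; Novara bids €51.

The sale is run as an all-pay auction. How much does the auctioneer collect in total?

Total revenue: €189

Rule: the highest bidder wins the item, but every bidder pays their own bid.
Bids ranked: 70 (Pike) > 51 (Novara) > 36 (Cinder) > 32 (Arden)
Every bidder forfeits their bid regardless of winning.
Revenue = 32 + 70 + 36 + 51 = €189.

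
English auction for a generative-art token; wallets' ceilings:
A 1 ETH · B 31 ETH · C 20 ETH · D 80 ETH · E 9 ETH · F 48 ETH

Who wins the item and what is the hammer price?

Rule: the price rises until one bidder remains; the winner pays the price at which the last rival dropped out.
Limits in order: 80 (D) > 48 (F) > 31 (B) > 20 (C) > 9 (E) > 1 (A)
Bidding ends when F exits at 48 ETH; D takes it.

D wins at 48 ETH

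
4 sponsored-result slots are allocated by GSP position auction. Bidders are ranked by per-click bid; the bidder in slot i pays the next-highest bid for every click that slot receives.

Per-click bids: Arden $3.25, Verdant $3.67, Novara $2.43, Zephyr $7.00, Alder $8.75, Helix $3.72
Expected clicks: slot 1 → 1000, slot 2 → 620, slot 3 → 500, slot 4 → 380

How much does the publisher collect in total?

Total revenue: $12376.40

Per-click bids in order: $8.75 (Alder) > $7.00 (Zephyr) > $3.72 (Helix) > $3.67 (Verdant) > $3.25 (Arden) > …
Slot 1: Alder pays $7.00 × 1000 = $7000.00
Slot 2: Zephyr pays $3.72 × 620 = $2306.40
Slot 3: Helix pays $3.67 × 500 = $1835.00
Slot 4: Verdant pays $3.25 × 380 = $1235.00
Total = $12376.40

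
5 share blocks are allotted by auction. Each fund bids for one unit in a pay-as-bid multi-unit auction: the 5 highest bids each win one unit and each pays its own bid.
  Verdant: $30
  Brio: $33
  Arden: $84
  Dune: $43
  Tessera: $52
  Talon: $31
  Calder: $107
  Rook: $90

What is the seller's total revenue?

Ordering the bids: 107 (Calder), 90 (Rook), 84 (Arden), 52 (Tessera), 43 (Dune), 33 (Brio), 31 (Talon), …
Top 5: Calder, Rook, Arden, Tessera, Dune.
Total revenue = 107 + 90 + 84 + 52 + 43 = $376.

Total revenue: $376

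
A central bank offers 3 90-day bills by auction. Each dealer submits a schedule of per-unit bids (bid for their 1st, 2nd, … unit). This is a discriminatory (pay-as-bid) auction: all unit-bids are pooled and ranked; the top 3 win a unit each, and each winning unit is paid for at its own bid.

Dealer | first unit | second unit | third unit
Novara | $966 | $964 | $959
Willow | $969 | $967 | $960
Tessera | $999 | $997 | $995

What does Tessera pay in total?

Tessera pays $2,991

All unit-bids, highest first — top 3: 999 (Tessera-1), 997 (Tessera-2), 995 (Tessera-3)
Next rejected bid: $969 (not a price — pay-as-bid).
Tessera's winning unit-bids: 999 + 997 + 995 = $2,991.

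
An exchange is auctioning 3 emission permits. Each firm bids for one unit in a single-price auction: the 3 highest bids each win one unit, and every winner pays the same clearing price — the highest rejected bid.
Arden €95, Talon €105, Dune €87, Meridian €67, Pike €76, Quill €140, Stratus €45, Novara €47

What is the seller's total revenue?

Sorting: 140 (Quill), 105 (Talon), 95 (Arden), 87 (Dune), 76 (Pike), …
The 3 highest are Quill, Talon, Arden.
Highest unsuccessful bid: €87 → clearing price.
Total revenue = 3 × €87 = €261.

Total revenue: €261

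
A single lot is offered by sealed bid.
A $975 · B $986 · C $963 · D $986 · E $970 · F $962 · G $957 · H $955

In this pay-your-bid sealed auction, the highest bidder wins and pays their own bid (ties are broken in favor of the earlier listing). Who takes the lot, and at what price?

Sorting bids: 986 (B) > 986 (D) > 975 (A) > 970 (E) > 963 (C) > 962 (F) > …
Tie at $986 → B wins by tie-break.
First-price: B pays what they bid, $986.

B pays $986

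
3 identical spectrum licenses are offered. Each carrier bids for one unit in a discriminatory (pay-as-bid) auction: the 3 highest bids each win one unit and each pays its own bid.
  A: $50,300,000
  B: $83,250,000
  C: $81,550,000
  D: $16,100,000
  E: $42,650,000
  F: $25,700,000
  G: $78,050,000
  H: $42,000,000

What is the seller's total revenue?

Total revenue: $242,850,000

Bids ranked high→low: 83,250,000 (B), 81,550,000 (C), 78,050,000 (G), 50,300,000 (A), 42,650,000 (E), …
Top 3: B, C, G.
Total revenue = 83,250,000 + 81,550,000 + 78,050,000 = $242,850,000.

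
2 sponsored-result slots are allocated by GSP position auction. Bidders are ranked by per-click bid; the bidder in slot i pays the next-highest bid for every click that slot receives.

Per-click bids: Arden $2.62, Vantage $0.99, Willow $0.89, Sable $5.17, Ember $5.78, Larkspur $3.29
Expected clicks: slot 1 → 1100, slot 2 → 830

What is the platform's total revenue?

Total revenue: $8417.70

Sorting advertisers: $5.78 (Ember) > $5.17 (Sable) > $3.29 (Larkspur) > …
Slot 1: Ember pays $5.17 × 1100 = $5687.00
Slot 2: Sable pays $3.29 × 830 = $2730.70
Total = $8417.70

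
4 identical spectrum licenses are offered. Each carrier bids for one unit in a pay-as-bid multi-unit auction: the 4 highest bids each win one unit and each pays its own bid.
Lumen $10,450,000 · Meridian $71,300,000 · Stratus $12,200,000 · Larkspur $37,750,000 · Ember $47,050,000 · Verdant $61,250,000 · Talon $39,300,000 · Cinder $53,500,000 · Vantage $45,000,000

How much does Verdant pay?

Bids ranked high→low: 71,300,000 (Meridian), 61,250,000 (Verdant), 53,500,000 (Cinder), 47,050,000 (Ember), 45,000,000 (Vantage), 39,300,000 (Talon), …
Top 4: Meridian, Verdant, Cinder, Ember.
Verdant wins → own bid $61,250,000.

Verdant pays $61,250,000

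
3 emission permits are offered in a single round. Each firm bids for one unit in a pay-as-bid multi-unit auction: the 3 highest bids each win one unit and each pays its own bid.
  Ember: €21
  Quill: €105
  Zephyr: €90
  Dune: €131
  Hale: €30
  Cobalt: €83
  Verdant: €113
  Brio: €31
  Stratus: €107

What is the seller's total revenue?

Sorting: 131 (Dune), 113 (Verdant), 107 (Stratus), 105 (Quill), 90 (Zephyr), …
The 3 highest are Dune, Verdant, Stratus.
Total revenue = 131 + 113 + 107 = €351.

Total revenue: €351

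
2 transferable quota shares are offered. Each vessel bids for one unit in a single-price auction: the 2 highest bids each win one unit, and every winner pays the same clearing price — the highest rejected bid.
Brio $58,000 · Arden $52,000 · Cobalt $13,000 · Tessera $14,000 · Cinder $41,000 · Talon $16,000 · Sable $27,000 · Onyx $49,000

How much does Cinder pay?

Cinder pays $0

Bids ranked high→low: 58,000 (Brio), 52,000 (Arden), 49,000 (Onyx), 41,000 (Cinder), …
The 2 highest are Brio, Arden.
First losing bid is Onyx's $49,000, which sets the uniform price.
Cinder does not win → pays $0.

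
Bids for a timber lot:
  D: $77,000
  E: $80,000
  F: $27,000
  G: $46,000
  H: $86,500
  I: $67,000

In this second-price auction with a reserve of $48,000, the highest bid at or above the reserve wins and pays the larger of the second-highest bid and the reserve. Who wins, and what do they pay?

Second-price auction with a reserve of $48,000: the highest bid at or above the reserve wins and pays the larger of the second-highest bid and the reserve.
Bids ranked: 86,500 (H) > 80,000 (E) > 77,000 (D) > 67,000 (I) > 46,000 (G) > 27,000 (F)
Highest eligible bid: H at $86,500.
max(second-highest $80,000, reserve $48,000) = $80,000; the reserve does not bind.

H pays $80,000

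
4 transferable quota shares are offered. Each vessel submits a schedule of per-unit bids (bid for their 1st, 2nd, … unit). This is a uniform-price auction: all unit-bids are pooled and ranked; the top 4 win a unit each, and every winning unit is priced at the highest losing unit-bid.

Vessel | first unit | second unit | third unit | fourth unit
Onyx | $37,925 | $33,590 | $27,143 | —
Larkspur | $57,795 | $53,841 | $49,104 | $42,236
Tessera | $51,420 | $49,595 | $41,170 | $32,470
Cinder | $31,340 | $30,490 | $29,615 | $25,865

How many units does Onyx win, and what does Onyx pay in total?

Onyx: 0 units, pays $0

Merging the schedules and taking the best 4: 57,795 (Larkspur-1), 53,841 (Larkspur-2), 51,420 (Tessera-1), 49,595 (Tessera-2)
Highest rejected unit-bid = $49,104.
Onyx wins 0 unit(s) at $49,104 each.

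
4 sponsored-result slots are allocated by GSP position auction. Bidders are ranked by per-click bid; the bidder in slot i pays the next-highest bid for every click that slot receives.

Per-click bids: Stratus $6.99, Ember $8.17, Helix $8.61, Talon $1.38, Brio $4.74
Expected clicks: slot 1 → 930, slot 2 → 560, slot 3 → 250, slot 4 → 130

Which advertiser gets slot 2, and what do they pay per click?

Ember; $6.99 per click

Ranked by bid: $8.61 (Helix) > $8.17 (Ember) > $6.99 (Stratus) > $4.74 (Brio) > $1.38 (Talon)
Slot 2 goes to the second-ranked bidder, Ember, who pays the next bid down: $6.99/click.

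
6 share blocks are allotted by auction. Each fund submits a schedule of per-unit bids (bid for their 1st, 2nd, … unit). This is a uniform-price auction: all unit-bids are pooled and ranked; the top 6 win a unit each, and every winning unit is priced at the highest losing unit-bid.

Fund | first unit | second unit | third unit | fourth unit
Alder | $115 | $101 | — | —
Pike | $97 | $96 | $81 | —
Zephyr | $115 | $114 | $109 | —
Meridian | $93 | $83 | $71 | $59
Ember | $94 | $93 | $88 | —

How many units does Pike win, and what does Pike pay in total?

Pike: 1 unit, pays $96

All unit-bids, highest first — top 6: 115 (Alder-1), 115 (Zephyr-1), 114 (Zephyr-2), 109 (Zephyr-3), 101 (Alder-2), 97 (Pike-1)
First bid not allocated: $96.
Pike wins 1 unit(s) at $96 each.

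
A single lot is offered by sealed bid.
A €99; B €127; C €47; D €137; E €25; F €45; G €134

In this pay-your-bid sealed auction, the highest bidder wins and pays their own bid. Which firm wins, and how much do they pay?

D pays €137

Rule: the highest bidder wins and pays their own bid.
Bids ranked: 137 (D) > 134 (G) > 127 (B) > 99 (A) > 47 (C) > 45 (F) > …
First-price: D pays what they bid, €137.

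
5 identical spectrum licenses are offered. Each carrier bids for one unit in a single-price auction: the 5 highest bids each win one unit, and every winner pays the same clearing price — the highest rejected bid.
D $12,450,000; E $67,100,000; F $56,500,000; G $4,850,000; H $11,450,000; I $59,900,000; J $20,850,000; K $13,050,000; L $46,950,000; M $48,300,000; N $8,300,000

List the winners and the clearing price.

E, I, F, M, L; each pays $20,850,000

Bids ranked high→low: 67,100,000 (E), 59,900,000 (I), 56,500,000 (F), 48,300,000 (M), 46,950,000 (L), 20,850,000 (J), 13,050,000 (K), …
Winners (5 units): E, I, F, M, L.
Highest unsuccessful bid: $20,850,000 → clearing price.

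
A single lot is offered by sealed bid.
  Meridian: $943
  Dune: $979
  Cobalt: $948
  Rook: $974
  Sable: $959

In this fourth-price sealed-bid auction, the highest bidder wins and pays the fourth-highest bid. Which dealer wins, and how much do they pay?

Dune pays $948

Bids ranked: 979 (Dune) > 974 (Rook) > 959 (Sable) > 948 (Cobalt) > 943 (Meridian)
Dune wins; payment is bid #4 in the ranking = $948.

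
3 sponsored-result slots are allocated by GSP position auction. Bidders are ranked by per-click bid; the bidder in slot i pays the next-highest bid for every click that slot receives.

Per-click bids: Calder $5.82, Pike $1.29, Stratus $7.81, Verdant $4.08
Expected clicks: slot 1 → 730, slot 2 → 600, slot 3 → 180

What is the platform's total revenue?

Total revenue: $6928.80

Per-click bids in order: $7.81 (Stratus) > $5.82 (Calder) > $4.08 (Verdant) > $1.29 (Pike)
Slot 1: Stratus pays $5.82 × 730 = $4248.60
Slot 2: Calder pays $4.08 × 600 = $2448.00
Slot 3: Verdant pays $1.29 × 180 = $232.20
Total = $6928.80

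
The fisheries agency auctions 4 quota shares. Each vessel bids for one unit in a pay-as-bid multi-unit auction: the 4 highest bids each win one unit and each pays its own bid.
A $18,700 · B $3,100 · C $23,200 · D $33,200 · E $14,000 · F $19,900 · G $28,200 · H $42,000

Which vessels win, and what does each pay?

Sorting: 42,000 (H), 33,200 (D), 28,200 (G), 23,200 (C), 19,900 (F), 18,700 (A), …
The 4 highest are H, D, G, C.
Each winner pays its own bid: H $42,000, D $33,200, G $28,200, C $23,200.

H $42,000, D $33,200, G $28,200, C $23,200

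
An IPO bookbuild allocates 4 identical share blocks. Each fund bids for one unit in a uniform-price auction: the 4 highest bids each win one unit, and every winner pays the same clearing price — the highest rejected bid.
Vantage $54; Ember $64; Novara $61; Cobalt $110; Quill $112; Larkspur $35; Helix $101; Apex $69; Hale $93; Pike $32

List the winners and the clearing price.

Ordering the bids: 112 (Quill), 110 (Cobalt), 101 (Helix), 93 (Hale), 69 (Apex), 64 (Ember), …
Top 4: Quill, Cobalt, Helix, Hale.
Clearing price = highest rejected bid = $69.

Quill, Cobalt, Helix, Hale; each pays $69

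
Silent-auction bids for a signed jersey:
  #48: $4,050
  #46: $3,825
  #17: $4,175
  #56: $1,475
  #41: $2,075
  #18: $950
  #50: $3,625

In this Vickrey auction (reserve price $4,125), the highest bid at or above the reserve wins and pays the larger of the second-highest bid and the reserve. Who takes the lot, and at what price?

Bids in order: 4,175 (#17) > 4,050 (#48) > 3,825 (#46) > 3,625 (#50) > 2,075 (#41) > 1,475 (#56) > …
Highest eligible bid: #17 at $4,175.
Second-highest bid $4,050 is below the reserve $4,125, so the reserve binds → payment $4,125.

#17 pays $4,125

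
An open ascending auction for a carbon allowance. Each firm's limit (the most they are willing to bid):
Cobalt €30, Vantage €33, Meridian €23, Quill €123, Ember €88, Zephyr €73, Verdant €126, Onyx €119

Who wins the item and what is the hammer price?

Rule: the price rises until one bidder remains; the winner pays the price at which the last rival dropped out.
Limits in order: 126 (Verdant) > 123 (Quill) > 119 (Onyx) > 88 (Ember) > 73 (Zephyr) > 33 (Vantage) > …
Once the price passes €123, only Verdant is left; the hammer falls at Quill's limit of €123.

Verdant wins at €123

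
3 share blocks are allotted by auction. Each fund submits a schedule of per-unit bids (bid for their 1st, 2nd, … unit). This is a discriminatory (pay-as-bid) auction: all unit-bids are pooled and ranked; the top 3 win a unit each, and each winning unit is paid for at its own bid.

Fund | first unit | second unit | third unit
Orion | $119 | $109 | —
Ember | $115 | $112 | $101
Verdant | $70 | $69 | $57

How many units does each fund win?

Pooled unit-bids ranked (top 3): 119 (Orion-1), 115 (Ember-1), 112 (Ember-2)
Next rejected bid: $109 (not a price — pay-as-bid).
Allocation: Ember 2, Orion 1.

Ember 2, Orion 1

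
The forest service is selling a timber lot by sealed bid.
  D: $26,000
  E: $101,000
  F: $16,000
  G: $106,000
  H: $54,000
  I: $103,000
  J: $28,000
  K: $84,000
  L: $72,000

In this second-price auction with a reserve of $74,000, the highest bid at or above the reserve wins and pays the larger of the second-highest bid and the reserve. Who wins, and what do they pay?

Sorting bids: 106,000 (G) > 103,000 (I) > 101,000 (E) > 84,000 (K) > 72,000 (L) > 54,000 (H) > …
Highest eligible bid: G at $106,000.
Second-highest bid $103,000 exceeds the reserve $74,000 → payment $103,000.

G pays $103,000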